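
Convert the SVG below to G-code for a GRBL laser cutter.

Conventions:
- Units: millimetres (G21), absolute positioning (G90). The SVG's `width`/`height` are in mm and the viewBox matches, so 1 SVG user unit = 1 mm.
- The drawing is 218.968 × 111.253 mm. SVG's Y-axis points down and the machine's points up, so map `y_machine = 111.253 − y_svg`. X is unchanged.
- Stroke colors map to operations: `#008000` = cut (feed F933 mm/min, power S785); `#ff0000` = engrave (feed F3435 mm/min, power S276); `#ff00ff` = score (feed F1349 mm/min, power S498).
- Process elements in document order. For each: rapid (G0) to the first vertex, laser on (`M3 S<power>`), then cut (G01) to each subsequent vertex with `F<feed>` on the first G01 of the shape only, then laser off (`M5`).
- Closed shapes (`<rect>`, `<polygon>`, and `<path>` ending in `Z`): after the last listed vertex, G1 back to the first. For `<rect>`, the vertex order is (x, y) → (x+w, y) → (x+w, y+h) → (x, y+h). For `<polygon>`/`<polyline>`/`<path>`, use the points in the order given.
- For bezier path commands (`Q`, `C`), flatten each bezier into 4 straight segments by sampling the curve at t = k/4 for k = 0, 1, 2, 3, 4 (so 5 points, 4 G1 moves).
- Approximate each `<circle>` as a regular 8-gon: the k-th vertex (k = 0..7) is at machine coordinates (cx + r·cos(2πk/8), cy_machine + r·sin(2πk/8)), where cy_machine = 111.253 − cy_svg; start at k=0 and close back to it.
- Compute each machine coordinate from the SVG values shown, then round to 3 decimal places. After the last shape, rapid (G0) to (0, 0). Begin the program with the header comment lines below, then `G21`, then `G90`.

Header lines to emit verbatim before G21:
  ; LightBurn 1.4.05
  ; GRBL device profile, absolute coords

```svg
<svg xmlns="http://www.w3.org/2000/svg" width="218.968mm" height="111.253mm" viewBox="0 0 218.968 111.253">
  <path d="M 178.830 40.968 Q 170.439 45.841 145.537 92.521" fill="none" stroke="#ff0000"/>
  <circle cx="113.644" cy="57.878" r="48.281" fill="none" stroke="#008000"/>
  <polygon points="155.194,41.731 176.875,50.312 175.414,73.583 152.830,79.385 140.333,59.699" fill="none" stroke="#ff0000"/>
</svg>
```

; LightBurn 1.4.05
; GRBL device profile, absolute coords
G21
G90
G0 X178.830 Y70.285
M3 S276
G01 X173.603 Y65.236 F3435
G01 X166.311 Y54.960
G01 X156.956 Y39.459
G01 X145.537 Y18.732
M5
G0 X161.925 Y53.375
M3 S785
G01 X147.784 Y87.515 F933
G01 X113.644 Y101.656
G01 X79.504 Y87.515
G01 X65.363 Y53.375
G01 X79.504 Y19.235
G01 X113.644 Y5.094
G01 X147.784 Y19.235
G01 X161.925 Y53.375
M5
G0 X155.194 Y69.522
M3 S276
G01 X176.875 Y60.941 F3435
G01 X175.414 Y37.670
G01 X152.830 Y31.868
G01 X140.333 Y51.554
G01 X155.194 Y69.522
M5
G0 X0.000 Y0.000

viewBox `0 0 218.968 111.253` with mm width/height → 1 unit = 1 mm. Flip: y_m = 111.253 − y_svg.

**Shape 1** — `<path>` quadratic bezier, stroke `#ff0000` → engrave (S276, F3435). Control points (SVG): P0=(178.830,40.968), P1=(170.439,45.841), P2=(145.537,92.521); sampled at t=k/4. Machine vertices: (178.830,70.285) → (173.603,65.236) → (166.311,54.960) → (156.956,39.459) → (145.537,18.732). Open path.

**Shape 2** — `<circle>` circle, stroke `#008000` → cut (S785, F933). Machine vertices: (161.925,53.375) → (147.784,87.515) → (113.644,101.656) → (79.504,87.515) → (65.363,53.375) → (79.504,19.235) → (113.644,5.094) → (147.784,19.235) → (161.925,53.375). Closed: final G1 returns to the first vertex.

**Shape 3** — `<polygon>` regular polygon, stroke `#ff0000` → engrave (S276, F3435). Machine vertices: (155.194,69.522) → (176.875,60.941) → (175.414,37.670) → (152.830,31.868) → (140.333,51.554) → (155.194,69.522). Closed: final G1 returns to the first vertex.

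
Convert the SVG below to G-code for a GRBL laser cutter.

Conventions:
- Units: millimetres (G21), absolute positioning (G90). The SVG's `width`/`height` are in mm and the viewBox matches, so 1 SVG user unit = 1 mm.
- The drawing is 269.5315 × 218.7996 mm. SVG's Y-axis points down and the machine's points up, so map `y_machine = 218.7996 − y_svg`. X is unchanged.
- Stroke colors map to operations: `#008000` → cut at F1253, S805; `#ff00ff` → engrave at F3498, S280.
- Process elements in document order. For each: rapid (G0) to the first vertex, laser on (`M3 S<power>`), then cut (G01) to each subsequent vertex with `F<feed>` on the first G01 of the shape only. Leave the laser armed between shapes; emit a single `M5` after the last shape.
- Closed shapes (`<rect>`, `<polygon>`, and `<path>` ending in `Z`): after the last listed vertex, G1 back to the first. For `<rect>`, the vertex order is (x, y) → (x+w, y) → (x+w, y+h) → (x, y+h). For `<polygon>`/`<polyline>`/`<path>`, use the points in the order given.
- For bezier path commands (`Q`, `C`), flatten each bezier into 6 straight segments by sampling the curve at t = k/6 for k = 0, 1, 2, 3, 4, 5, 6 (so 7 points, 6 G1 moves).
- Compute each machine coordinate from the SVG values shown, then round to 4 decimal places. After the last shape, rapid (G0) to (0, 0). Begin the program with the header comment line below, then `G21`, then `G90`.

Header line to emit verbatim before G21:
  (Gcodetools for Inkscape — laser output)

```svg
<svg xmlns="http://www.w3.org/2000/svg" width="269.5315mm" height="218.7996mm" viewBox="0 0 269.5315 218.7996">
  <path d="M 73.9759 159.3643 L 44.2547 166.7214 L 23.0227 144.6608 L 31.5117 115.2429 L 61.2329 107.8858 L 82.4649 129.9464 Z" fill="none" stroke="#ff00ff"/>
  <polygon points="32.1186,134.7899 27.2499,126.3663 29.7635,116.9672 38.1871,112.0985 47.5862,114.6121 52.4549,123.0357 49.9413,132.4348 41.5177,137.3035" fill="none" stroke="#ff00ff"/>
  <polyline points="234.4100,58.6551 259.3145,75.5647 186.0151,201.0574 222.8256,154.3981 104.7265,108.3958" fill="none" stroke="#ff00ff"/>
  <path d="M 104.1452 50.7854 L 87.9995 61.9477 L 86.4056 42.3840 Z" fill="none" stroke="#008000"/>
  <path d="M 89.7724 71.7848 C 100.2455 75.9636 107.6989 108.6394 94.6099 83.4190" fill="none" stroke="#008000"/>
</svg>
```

Since the viewBox matches the mm dimensions, user units are millimetres directly. The only transform is the Y-flip y_m = 218.7996 − y_svg.

Shape 1 is a regular polygon drawn with `<path>`. Its stroke #ff00ff means engrave at S280, F3498. After flipping Y the toolpath is (73.9759,59.4353) → (44.2547,52.0782) → (23.0227,74.1388) → (31.5117,103.5567) → (61.2329,110.9138) → (82.4649,88.8532) → (73.9759,59.4353), returning to the start.

Shape 2 is a regular polygon drawn with `<polygon>`. Its stroke #ff00ff means engrave at S280, F3498. After flipping Y the toolpath is (32.1186,84.0097) → (27.2499,92.4333) → (29.7635,101.8324) → (38.1871,106.7011) → (47.5862,104.1875) → (52.4549,95.7639) → (49.9413,86.3648) → (41.5177,81.4961) → (32.1186,84.0097), returning to the start.

Shape 3 is a open polyline drawn with `<polyline>`. Its stroke #ff00ff means engrave at S280, F3498. After flipping Y the toolpath is (234.4100,160.1445) → (259.3145,143.2349) → (186.0151,17.7422) → (222.8256,64.4015) → (104.7265,110.4038).

Shape 4 is a regular polygon drawn with `<path>`. Its stroke #008000 means cut at S805, F1253. After flipping Y the toolpath is (104.1452,168.0142) → (87.9995,156.8519) → (86.4056,176.4156) → (104.1452,168.0142), returning to the start.

Shape 5 is a cubic bezier drawn with `<path>`. Its stroke #008000 means cut at S805, F1253. After flipping Y the toolpath is (89.7724,147.0148) → (94.6762,142.9506) → (98.5899,136.5367) → (101.0269,130.1730) → (101.5004,126.2592) → (99.5237,127.1951) → (94.6099,135.3806).

(Gcodetools for Inkscape — laser output)
G21
G90
G0 X73.9759 Y59.4353
M3 S280
G01 X44.2547 Y52.0782 F3498
G01 X23.0227 Y74.1388
G01 X31.5117 Y103.5567
G01 X61.2329 Y110.9138
G01 X82.4649 Y88.8532
G01 X73.9759 Y59.4353
G0 X32.1186 Y84.0097
M3 S280
G01 X27.2499 Y92.4333 F3498
G01 X29.7635 Y101.8324
G01 X38.1871 Y106.7011
G01 X47.5862 Y104.1875
G01 X52.4549 Y95.7639
G01 X49.9413 Y86.3648
G01 X41.5177 Y81.4961
G01 X32.1186 Y84.0097
G0 X234.4100 Y160.1445
M3 S280
G01 X259.3145 Y143.2349 F3498
G01 X186.0151 Y17.7422
G01 X222.8256 Y64.4015
G01 X104.7265 Y110.4038
G0 X104.1452 Y168.0142
M3 S805
G01 X87.9995 Y156.8519 F1253
G01 X86.4056 Y176.4156
G01 X104.1452 Y168.0142
G0 X89.7724 Y147.0148
M3 S805
G01 X94.6762 Y142.9506 F1253
G01 X98.5899 Y136.5367
G01 X101.0269 Y130.1730
G01 X101.5004 Y126.2592
G01 X99.5237 Y127.1951
G01 X94.6099 Y135.3806
M5
G0 X0.0000 Y0.0000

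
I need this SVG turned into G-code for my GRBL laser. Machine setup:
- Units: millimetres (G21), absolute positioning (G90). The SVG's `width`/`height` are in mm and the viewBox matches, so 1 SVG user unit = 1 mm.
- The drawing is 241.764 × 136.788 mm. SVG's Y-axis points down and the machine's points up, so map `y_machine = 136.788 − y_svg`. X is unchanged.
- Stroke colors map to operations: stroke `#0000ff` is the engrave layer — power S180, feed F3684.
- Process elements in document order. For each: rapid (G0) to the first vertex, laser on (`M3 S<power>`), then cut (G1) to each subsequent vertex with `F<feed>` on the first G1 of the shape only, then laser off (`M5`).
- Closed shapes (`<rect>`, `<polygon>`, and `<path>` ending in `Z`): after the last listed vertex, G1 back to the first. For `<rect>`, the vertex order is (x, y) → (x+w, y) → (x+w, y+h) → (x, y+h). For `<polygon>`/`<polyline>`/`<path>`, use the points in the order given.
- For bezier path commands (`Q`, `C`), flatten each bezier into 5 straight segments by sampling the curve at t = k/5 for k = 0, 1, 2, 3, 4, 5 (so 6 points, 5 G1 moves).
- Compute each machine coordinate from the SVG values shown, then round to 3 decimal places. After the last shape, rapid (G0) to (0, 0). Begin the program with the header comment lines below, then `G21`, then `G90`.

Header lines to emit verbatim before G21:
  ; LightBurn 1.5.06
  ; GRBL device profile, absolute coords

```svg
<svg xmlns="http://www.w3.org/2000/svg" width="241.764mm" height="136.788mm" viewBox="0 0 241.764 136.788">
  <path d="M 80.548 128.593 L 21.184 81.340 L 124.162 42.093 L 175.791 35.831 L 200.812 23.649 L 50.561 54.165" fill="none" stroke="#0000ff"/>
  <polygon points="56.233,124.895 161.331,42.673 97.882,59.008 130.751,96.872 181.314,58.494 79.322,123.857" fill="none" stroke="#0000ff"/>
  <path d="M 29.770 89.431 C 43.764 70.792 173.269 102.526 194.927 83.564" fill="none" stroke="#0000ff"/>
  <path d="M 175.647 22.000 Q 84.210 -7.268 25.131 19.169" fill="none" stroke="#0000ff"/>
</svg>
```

; LightBurn 1.5.06
; GRBL device profile, absolute coords
G21
G90
G0 X80.548 Y8.195
M3 S180
G1 X21.184 Y55.448 F3684
G1 X124.162 Y94.695
G1 X175.791 Y100.957
G1 X200.812 Y113.139
G1 X50.561 Y82.623
M5
G0 X56.233 Y11.893
M3 S180
G1 X161.331 Y94.115 F3684
G1 X97.882 Y77.780
G1 X130.751 Y39.916
G1 X181.314 Y78.294
G1 X79.322 Y12.931
G1 X56.233 Y11.893
M5
G0 X29.770 Y47.357
M3 S180
G1 X50.241 Y53.304 F3684
G1 X87.713 Y52.013
G1 X131.466 Y48.335
G1 X170.777 Y47.122
G1 X194.927 Y53.224
M5
G0 X175.647 Y114.788
M3 S180
G1 X140.367 Y124.267 F3684
G1 X107.675 Y129.290
G1 X77.571 Y129.856
G1 X50.057 Y125.966
G1 X25.131 Y117.619
M5
G0 X0.000 Y0.000

viewBox `0 0 241.764 136.788` with mm width/height → 1 unit = 1 mm. Flip: y_m = 136.788 − y_svg.

**Shape 1** — `<path>` open polyline, stroke `#0000ff` → engrave (S180, F3684). Machine vertices: (80.548,8.195) → (21.184,55.448) → (124.162,94.695) → (175.791,100.957) → (200.812,113.139) → (50.561,82.623). Open path.

**Shape 2** — `<polygon>` closed polygon, stroke `#0000ff` → engrave (S180, F3684). Machine vertices: (56.233,11.893) → (161.331,94.115) → (97.882,77.780) → (130.751,39.916) → (181.314,78.294) → (79.322,12.931) → (56.233,11.893). Closed: final G1 returns to the first vertex.

**Shape 3** — `<path>` cubic bezier, stroke `#0000ff` → engrave (S180, F3684). Control points (SVG): P0=(29.770,89.431), P1=(43.764,70.792), P2=(173.269,102.526), P3=(194.927,83.564); sampled at t=k/5. Machine vertices: (29.770,47.357) → (50.241,53.304) → (87.713,52.013) → (131.466,48.335) → (170.777,47.122) → (194.927,53.224). Open path.

**Shape 4** — `<path>` quadratic bezier, stroke `#0000ff` → engrave (S180, F3684). Control points (SVG): P0=(175.647,22.000), P1=(84.210,-7.268), P2=(25.131,19.169); sampled at t=k/5. Machine vertices: (175.647,114.788) → (140.367,124.267) → (107.675,129.290) → (77.571,129.856) → (50.057,125.966) → (25.131,117.619). Open path.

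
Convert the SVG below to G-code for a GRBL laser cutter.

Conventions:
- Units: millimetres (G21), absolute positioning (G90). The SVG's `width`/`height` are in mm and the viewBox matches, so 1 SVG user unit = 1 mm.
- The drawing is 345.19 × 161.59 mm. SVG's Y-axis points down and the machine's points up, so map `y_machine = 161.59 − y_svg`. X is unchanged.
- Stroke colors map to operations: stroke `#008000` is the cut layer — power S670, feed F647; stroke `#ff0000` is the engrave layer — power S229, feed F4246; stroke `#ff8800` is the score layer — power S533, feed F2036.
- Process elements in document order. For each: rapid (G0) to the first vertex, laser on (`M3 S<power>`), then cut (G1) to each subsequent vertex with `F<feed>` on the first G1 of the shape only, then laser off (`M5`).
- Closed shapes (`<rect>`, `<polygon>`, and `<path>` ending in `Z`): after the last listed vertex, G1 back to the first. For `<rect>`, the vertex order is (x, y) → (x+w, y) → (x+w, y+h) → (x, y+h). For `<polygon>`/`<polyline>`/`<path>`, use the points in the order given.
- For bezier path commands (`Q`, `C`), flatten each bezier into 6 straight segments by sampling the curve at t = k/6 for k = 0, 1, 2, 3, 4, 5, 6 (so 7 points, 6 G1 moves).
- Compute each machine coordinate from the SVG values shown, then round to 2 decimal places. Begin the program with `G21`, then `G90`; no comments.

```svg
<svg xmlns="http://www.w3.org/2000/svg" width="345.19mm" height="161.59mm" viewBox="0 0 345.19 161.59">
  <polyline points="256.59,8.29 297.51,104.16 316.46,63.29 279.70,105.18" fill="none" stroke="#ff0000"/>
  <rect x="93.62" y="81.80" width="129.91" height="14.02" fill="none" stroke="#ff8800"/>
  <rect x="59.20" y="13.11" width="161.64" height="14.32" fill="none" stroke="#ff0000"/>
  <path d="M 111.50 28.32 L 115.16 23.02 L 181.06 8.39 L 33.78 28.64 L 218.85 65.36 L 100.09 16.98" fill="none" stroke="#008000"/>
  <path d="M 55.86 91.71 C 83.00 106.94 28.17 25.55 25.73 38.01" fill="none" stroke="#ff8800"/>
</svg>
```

viewBox `0 0 345.19 161.59` with mm width/height → 1 unit = 1 mm. Flip: y_m = 161.59 − y_svg.

**Shape 1** — `<polyline>` open polyline, stroke `#ff0000` → engrave (S229, F4246). Machine vertices: (256.59,153.30) → (297.51,57.43) → (316.46,98.30) → (279.70,56.41). Open path.

**Shape 2** — `<rect>` rectangle, stroke `#ff8800` → score (S533, F2036). Machine vertices: (93.62,79.79) → (223.53,79.79) → (223.53,65.77) → (93.62,65.77) → (93.62,79.79). Closed: final G1 returns to the first vertex.

**Shape 3** — `<rect>` rectangle, stroke `#ff0000` → engrave (S229, F4246). Machine vertices: (59.20,148.48) → (220.84,148.48) → (220.84,134.16) → (59.20,134.16) → (59.20,148.48). Closed: final G1 returns to the first vertex.

**Shape 4** — `<path>` open polyline, stroke `#008000` → cut (S670, F647). Machine vertices: (111.50,133.27) → (115.16,138.57) → (181.06,153.20) → (33.78,132.95) → (218.85,96.23) → (100.09,144.61). Open path.

**Shape 5** — `<path>` cubic bezier, stroke `#ff8800` → score (S533, F2036). Control points (SVG): P0=(55.86,91.71), P1=(83.00,106.94), P2=(28.17,25.55), P3=(25.73,38.01); sampled at t=k/6. Machine vertices: (55.86,69.88) → (63.22,69.43) → (60.65,79.80) → (51.89,95.69) → (40.66,111.81) → (30.69,122.87) → (25.73,123.58). Open path.

G21
G90
G0 X256.59 Y153.30
M3 S229
G1 X297.51 Y57.43 F4246
G1 X316.46 Y98.30
G1 X279.70 Y56.41
M5
G0 X93.62 Y79.79
M3 S533
G1 X223.53 Y79.79 F2036
G1 X223.53 Y65.77
G1 X93.62 Y65.77
G1 X93.62 Y79.79
M5
G0 X59.20 Y148.48
M3 S229
G1 X220.84 Y148.48 F4246
G1 X220.84 Y134.16
G1 X59.20 Y134.16
G1 X59.20 Y148.48
M5
G0 X111.50 Y133.27
M3 S670
G1 X115.16 Y138.57 F647
G1 X181.06 Y153.20
G1 X33.78 Y132.95
G1 X218.85 Y96.23
G1 X100.09 Y144.61
M5
G0 X55.86 Y69.88
M3 S533
G1 X63.22 Y69.43 F2036
G1 X60.65 Y79.80
G1 X51.89 Y95.69
G1 X40.66 Y111.81
G1 X30.69 Y122.87
G1 X25.73 Y123.58
M5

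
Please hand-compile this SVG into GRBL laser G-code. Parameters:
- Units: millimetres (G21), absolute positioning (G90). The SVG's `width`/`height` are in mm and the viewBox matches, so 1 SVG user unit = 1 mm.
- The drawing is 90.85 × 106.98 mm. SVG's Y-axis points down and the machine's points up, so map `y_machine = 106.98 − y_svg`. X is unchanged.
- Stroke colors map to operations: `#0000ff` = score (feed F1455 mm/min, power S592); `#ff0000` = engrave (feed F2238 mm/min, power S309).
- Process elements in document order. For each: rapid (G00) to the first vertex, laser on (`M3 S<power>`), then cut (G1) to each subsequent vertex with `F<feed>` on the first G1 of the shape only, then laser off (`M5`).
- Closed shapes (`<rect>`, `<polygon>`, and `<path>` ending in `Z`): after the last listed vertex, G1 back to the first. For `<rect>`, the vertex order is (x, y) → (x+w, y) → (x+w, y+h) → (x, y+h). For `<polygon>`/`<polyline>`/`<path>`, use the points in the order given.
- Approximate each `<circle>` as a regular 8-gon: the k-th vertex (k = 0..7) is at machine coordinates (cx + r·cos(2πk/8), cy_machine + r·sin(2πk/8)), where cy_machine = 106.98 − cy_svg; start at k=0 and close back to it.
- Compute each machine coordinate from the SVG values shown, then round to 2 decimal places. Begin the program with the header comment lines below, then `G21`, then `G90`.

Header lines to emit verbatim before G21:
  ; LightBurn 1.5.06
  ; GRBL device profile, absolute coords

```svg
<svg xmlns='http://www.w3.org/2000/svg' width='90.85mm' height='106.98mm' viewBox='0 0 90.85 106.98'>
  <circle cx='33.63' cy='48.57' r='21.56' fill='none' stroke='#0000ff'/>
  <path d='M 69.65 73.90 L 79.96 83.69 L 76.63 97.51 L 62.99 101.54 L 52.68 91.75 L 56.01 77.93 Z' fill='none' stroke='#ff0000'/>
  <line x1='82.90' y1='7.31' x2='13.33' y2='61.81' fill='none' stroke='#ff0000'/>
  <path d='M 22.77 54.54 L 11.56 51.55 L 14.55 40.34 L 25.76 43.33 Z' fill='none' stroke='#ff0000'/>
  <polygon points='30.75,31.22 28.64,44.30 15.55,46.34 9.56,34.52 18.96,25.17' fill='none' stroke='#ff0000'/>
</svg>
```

; LightBurn 1.5.06
; GRBL device profile, absolute coords
G21
G90
G00 X55.19 Y58.41
M3 S592
G1 X48.88 Y73.66 F1455
G1 X33.63 Y79.97
G1 X18.38 Y73.66
G1 X12.07 Y58.41
G1 X18.38 Y43.16
G1 X33.63 Y36.85
G1 X48.88 Y43.16
G1 X55.19 Y58.41
M5
G00 X69.65 Y33.08
M3 S309
G1 X79.96 Y23.29 F2238
G1 X76.63 Y9.47
G1 X62.99 Y5.44
G1 X52.68 Y15.23
G1 X56.01 Y29.05
G1 X69.65 Y33.08
M5
G00 X82.90 Y99.67
M3 S309
G1 X13.33 Y45.17 F2238
M5
G00 X22.77 Y52.44
M3 S309
G1 X11.56 Y55.43 F2238
G1 X14.55 Y66.64
G1 X25.76 Y63.65
G1 X22.77 Y52.44
M5
G00 X30.75 Y75.76
M3 S309
G1 X28.64 Y62.68 F2238
G1 X15.55 Y60.64
G1 X9.56 Y72.46
G1 X18.96 Y81.81
G1 X30.75 Y75.76
M5

Since the viewBox matches the mm dimensions, user units are millimetres directly. The only transform is the Y-flip y_m = 106.98 − y_svg.

Shape 1 is a circle drawn with `<circle>`. Its stroke #0000ff means score at S592, F1455. After flipping Y the toolpath is (55.19,58.41) → (48.88,73.66) → (33.63,79.97) → (18.38,73.66) → (12.07,58.41) → (18.38,43.16) → (33.63,36.85) → (48.88,43.16) → (55.19,58.41), returning to the start.

Shape 2 is a regular polygon drawn with `<path>`. Its stroke #ff0000 means engrave at S309, F2238. After flipping Y the toolpath is (69.65,33.08) → (79.96,23.29) → (76.63,9.47) → (62.99,5.44) → (52.68,15.23) → (56.01,29.05) → (69.65,33.08), returning to the start.

Shape 3 is a line segment drawn with `<line>`. Its stroke #ff0000 means engrave at S309, F2238. After flipping Y the toolpath is (82.90,99.67) → (13.33,45.17).

Shape 4 is a regular polygon drawn with `<path>`. Its stroke #ff0000 means engrave at S309, F2238. After flipping Y the toolpath is (22.77,52.44) → (11.56,55.43) → (14.55,66.64) → (25.76,63.65) → (22.77,52.44), returning to the start.

Shape 5 is a regular polygon drawn with `<polygon>`. Its stroke #ff0000 means engrave at S309, F2238. After flipping Y the toolpath is (30.75,75.76) → (28.64,62.68) → (15.55,60.64) → (9.56,72.46) → (18.96,81.81) → (30.75,75.76), returning to the start.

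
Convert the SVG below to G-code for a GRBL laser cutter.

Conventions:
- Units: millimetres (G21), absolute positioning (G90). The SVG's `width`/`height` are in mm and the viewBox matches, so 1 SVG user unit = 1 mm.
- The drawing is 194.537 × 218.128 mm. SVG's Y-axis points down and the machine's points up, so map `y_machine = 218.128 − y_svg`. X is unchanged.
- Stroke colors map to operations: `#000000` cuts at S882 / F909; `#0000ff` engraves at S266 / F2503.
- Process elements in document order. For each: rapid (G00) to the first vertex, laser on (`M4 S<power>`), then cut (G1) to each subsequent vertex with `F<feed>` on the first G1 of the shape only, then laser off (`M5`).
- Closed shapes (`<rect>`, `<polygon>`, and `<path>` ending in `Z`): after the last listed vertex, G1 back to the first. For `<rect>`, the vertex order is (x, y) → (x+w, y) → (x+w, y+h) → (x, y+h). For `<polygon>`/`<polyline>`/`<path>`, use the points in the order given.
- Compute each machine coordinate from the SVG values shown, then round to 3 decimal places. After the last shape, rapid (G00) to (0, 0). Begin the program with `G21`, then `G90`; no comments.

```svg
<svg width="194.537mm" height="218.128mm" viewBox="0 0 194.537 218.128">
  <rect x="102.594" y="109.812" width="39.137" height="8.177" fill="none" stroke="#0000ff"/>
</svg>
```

Since the viewBox matches the mm dimensions, user units are millimetres directly. The only transform is the Y-flip y_m = 218.128 − y_svg.

Shape 1 is a rectangle drawn with `<rect>`. Its stroke #0000ff means engrave at S266, F2503. After flipping Y the toolpath is (102.594,108.316) → (141.731,108.316) → (141.731,100.139) → (102.594,100.139) → (102.594,108.316), returning to the start.

G21
G90
G00 X102.594 Y108.316
M4 S266
G1 X141.731 Y108.316 F2503
G1 X141.731 Y100.139
G1 X102.594 Y100.139
G1 X102.594 Y108.316
M5
G00 X0.000 Y0.000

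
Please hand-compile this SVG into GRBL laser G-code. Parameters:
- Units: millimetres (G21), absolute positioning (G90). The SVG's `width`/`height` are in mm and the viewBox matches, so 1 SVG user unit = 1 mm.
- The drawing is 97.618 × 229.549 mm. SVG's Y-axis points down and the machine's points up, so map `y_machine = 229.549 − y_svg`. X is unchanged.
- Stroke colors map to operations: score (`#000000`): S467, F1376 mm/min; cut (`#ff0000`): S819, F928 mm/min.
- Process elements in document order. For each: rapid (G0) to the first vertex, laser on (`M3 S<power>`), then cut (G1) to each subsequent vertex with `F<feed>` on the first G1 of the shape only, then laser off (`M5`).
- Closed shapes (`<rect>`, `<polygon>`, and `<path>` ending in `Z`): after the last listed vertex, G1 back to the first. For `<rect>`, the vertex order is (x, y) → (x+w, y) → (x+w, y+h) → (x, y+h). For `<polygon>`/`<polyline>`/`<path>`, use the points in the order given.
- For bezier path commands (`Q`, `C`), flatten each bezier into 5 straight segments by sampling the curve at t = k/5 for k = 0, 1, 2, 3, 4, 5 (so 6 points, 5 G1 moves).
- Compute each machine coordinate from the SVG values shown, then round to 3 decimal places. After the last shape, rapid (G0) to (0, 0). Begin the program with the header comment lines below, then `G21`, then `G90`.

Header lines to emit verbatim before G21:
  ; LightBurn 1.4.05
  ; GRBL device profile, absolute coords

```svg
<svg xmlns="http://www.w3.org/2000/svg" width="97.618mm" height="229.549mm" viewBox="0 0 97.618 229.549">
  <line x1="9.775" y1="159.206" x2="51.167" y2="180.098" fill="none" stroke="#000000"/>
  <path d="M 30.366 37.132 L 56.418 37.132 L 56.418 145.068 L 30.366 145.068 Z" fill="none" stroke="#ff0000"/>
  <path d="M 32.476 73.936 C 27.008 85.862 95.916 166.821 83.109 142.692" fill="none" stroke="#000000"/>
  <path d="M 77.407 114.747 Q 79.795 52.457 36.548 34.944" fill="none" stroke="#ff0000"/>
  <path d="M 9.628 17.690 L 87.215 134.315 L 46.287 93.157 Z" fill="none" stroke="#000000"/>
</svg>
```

1 u = 1 mm; y_m = 229.549 − y.

[1] `<line>` line segment, #000000→score S467 F1376: (9.775,70.343) → (51.167,49.451)

[2] `<path>` rectangle, #ff0000→cut S819 F928: (30.366,192.417) → (56.418,192.417) → (56.418,84.481) → (30.366,84.481) → (30.366,192.417) (closed)

[3] `<path>` cubic bezier, #000000→score S467 F1376: (32.476,155.613) → (36.872,141.566) → (51.625,119.310) → (69.244,97.201) → (82.236,83.597) → (83.109,86.857)

[4] `<path>` quadratic bezier, #ff0000→cut S819 F928: (77.407,114.802) → (76.537,137.927) → (72.016,157.470) → (63.844,173.430) → (52.021,185.809) → (36.548,194.605)

[5] `<path>` closed polygon, #000000→score S467 F1376: (9.628,211.859) → (87.215,95.234) → (46.287,136.392) → (9.628,211.859) (closed)

; LightBurn 1.4.05
; GRBL device profile, absolute coords
G21
G90
G0 X9.775 Y70.343
M3 S467
G1 X51.167 Y49.451 F1376
M5
G0 X30.366 Y192.417
M3 S819
G1 X56.418 Y192.417 F928
G1 X56.418 Y84.481
G1 X30.366 Y84.481
G1 X30.366 Y192.417
M5
G0 X32.476 Y155.613
M3 S467
G1 X36.872 Y141.566 F1376
G1 X51.625 Y119.310
G1 X69.244 Y97.201
G1 X82.236 Y83.597
G1 X83.109 Y86.857
M5
G0 X77.407 Y114.802
M3 S819
G1 X76.537 Y137.927 F928
G1 X72.016 Y157.470
G1 X63.844 Y173.430
G1 X52.021 Y185.809
G1 X36.548 Y194.605
M5
G0 X9.628 Y211.859
M3 S467
G1 X87.215 Y95.234 F1376
G1 X46.287 Y136.392
G1 X9.628 Y211.859
M5
G0 X0.000 Y0.000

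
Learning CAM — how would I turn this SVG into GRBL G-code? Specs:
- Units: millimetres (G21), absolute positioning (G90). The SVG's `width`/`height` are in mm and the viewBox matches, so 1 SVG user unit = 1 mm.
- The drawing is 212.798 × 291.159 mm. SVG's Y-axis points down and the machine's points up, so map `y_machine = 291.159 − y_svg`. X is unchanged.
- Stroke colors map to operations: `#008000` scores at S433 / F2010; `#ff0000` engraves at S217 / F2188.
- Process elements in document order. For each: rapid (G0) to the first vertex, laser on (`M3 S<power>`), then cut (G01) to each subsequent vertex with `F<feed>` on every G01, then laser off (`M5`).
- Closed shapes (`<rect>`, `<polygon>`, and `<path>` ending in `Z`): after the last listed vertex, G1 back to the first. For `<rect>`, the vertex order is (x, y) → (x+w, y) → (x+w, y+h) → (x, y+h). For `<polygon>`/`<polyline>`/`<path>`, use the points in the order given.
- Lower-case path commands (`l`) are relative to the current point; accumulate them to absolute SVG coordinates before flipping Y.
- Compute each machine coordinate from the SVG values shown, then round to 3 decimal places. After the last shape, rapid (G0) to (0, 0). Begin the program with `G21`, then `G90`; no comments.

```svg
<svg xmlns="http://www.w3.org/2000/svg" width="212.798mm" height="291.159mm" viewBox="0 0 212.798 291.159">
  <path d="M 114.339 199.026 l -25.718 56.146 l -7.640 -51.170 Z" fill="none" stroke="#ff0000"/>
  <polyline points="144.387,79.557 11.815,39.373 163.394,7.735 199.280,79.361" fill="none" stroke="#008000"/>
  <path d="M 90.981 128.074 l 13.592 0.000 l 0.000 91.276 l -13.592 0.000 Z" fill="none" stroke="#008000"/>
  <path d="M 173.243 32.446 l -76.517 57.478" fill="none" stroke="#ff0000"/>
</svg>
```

viewBox `0 0 212.798 291.159` with mm width/height → 1 unit = 1 mm. Flip: y_m = 291.159 − y_svg.

**Shape 1** — `<path>` closed polygon, stroke `#ff0000` → engrave (S217, F2188). Machine vertices: (114.339,92.133) → (88.621,35.987) → (80.981,87.157) → (114.339,92.133). Closed: final G1 returns to the first vertex.

**Shape 2** — `<polyline>` open polyline, stroke `#008000` → score (S433, F2010). Machine vertices: (144.387,211.602) → (11.815,251.786) → (163.394,283.424) → (199.280,211.798). Open path.

**Shape 3** — `<path>` rectangle, stroke `#008000` → score (S433, F2010). Machine vertices: (90.981,163.085) → (104.573,163.085) → (104.573,71.809) → (90.981,71.809) → (90.981,163.085). Closed: final G1 returns to the first vertex.

**Shape 4** — `<path>` line segment, stroke `#ff0000` → engrave (S217, F2188). Machine vertices: (173.243,258.713) → (96.726,201.235). Open path.

G21
G90
G0 X114.339 Y92.133
M3 S217
G01 X88.621 Y35.987 F2188
G01 X80.981 Y87.157 F2188
G01 X114.339 Y92.133 F2188
M5
G0 X144.387 Y211.602
M3 S433
G01 X11.815 Y251.786 F2010
G01 X163.394 Y283.424 F2010
G01 X199.280 Y211.798 F2010
M5
G0 X90.981 Y163.085
M3 S433
G01 X104.573 Y163.085 F2010
G01 X104.573 Y71.809 F2010
G01 X90.981 Y71.809 F2010
G01 X90.981 Y163.085 F2010
M5
G0 X173.243 Y258.713
M3 S217
G01 X96.726 Y201.235 F2188
M5
G0 X0.000 Y0.000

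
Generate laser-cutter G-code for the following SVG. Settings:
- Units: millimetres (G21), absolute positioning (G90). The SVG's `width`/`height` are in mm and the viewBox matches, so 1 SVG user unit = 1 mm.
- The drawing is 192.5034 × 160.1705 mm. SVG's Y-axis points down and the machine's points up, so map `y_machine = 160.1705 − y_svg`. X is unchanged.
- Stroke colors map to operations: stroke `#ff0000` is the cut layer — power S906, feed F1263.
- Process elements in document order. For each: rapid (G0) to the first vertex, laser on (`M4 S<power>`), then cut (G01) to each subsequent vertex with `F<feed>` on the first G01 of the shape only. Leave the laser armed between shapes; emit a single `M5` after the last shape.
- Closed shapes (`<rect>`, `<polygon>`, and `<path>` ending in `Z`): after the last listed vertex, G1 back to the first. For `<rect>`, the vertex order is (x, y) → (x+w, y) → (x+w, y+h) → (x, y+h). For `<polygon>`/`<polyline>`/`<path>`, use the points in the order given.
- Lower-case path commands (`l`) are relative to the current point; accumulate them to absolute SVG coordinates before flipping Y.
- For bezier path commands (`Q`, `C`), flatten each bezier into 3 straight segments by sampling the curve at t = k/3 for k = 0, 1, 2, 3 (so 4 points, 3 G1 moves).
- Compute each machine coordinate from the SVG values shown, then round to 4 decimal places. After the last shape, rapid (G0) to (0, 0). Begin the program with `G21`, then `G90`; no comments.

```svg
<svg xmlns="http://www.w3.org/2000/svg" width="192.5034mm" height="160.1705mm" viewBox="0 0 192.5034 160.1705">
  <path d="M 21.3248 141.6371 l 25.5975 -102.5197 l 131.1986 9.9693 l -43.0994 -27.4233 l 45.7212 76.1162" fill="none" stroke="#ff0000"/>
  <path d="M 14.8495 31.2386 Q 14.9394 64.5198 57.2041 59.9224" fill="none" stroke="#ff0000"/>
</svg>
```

G21
G90
G0 X21.3248 Y18.5334
M4 S906
G01 X46.9223 Y121.0531 F1263
G01 X178.1209 Y111.0838
G01 X135.0215 Y138.5071
G01 X180.7427 Y62.3909
G0 X14.8495 Y128.9319
M4 S906
G01 X19.5955 Y110.9532 F1263
G01 X33.7137 Y101.3919
G01 X57.2041 Y100.2481
M5
G0 X0.0000 Y0.0000

Since the viewBox matches the mm dimensions, user units are millimetres directly. The only transform is the Y-flip y_m = 160.1705 − y_svg.

Shape 1 is a open polyline drawn with `<path>`. Its stroke #ff0000 means cut at S906, F1263. After flipping Y the toolpath is (21.3248,18.5334) → (46.9223,121.0531) → (178.1209,111.0838) → (135.0215,138.5071) → (180.7427,62.3909).

Shape 2 is a quadratic bezier drawn with `<path>`. Its stroke #ff0000 means cut at S906, F1263. After flipping Y the toolpath is (14.8495,128.9319) → (19.5955,110.9532) → (33.7137,101.3919) → (57.2041,100.2481).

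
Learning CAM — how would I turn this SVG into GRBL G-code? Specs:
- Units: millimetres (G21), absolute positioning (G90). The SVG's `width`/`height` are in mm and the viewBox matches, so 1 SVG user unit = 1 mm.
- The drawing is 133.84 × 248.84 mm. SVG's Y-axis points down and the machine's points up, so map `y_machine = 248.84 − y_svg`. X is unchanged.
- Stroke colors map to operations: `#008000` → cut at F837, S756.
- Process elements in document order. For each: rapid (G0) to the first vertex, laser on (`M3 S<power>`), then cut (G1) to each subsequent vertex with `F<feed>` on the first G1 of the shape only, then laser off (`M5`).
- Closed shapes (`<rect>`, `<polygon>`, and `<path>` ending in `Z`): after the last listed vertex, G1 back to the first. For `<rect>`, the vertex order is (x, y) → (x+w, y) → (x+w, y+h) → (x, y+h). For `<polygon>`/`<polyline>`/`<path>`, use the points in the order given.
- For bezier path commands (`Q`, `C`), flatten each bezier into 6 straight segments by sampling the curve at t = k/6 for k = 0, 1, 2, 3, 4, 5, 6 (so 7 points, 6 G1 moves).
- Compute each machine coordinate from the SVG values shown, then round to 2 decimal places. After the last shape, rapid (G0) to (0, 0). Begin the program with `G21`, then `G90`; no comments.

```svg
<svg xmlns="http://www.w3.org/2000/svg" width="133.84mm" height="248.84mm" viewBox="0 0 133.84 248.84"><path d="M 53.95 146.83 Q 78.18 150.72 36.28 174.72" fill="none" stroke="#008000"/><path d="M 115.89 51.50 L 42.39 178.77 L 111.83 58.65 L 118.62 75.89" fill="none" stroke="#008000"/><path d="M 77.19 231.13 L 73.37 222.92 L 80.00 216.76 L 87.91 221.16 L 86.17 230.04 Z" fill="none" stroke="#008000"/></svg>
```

Since the viewBox matches the mm dimensions, user units are millimetres directly. The only transform is the Y-flip y_m = 248.84 − y_svg.

Shape 1 is a quadratic bezier drawn with `<path>`. Its stroke #008000 means cut at S756, F837. After flipping Y the toolpath is (53.95,102.01) → (60.19,100.15) → (62.76,97.18) → (61.65,93.09) → (56.87,87.89) → (48.41,81.56) → (36.28,74.12).

Shape 2 is a open polyline drawn with `<path>`. Its stroke #008000 means cut at S756, F837. After flipping Y the toolpath is (115.89,197.34) → (42.39,70.07) → (111.83,190.19) → (118.62,172.95).

Shape 3 is a regular polygon drawn with `<path>`. Its stroke #008000 means cut at S756, F837. After flipping Y the toolpath is (77.19,17.71) → (73.37,25.92) → (80.00,32.08) → (87.91,27.68) → (86.17,18.80) → (77.19,17.71), returning to the start.

G21
G90
G0 X53.95 Y102.01
M3 S756
G1 X60.19 Y100.15 F837
G1 X62.76 Y97.18
G1 X61.65 Y93.09
G1 X56.87 Y87.89
G1 X48.41 Y81.56
G1 X36.28 Y74.12
M5
G0 X115.89 Y197.34
M3 S756
G1 X42.39 Y70.07 F837
G1 X111.83 Y190.19
G1 X118.62 Y172.95
M5
G0 X77.19 Y17.71
M3 S756
G1 X73.37 Y25.92 F837
G1 X80.00 Y32.08
G1 X87.91 Y27.68
G1 X86.17 Y18.80
G1 X77.19 Y17.71
M5
G0 X0.00 Y0.00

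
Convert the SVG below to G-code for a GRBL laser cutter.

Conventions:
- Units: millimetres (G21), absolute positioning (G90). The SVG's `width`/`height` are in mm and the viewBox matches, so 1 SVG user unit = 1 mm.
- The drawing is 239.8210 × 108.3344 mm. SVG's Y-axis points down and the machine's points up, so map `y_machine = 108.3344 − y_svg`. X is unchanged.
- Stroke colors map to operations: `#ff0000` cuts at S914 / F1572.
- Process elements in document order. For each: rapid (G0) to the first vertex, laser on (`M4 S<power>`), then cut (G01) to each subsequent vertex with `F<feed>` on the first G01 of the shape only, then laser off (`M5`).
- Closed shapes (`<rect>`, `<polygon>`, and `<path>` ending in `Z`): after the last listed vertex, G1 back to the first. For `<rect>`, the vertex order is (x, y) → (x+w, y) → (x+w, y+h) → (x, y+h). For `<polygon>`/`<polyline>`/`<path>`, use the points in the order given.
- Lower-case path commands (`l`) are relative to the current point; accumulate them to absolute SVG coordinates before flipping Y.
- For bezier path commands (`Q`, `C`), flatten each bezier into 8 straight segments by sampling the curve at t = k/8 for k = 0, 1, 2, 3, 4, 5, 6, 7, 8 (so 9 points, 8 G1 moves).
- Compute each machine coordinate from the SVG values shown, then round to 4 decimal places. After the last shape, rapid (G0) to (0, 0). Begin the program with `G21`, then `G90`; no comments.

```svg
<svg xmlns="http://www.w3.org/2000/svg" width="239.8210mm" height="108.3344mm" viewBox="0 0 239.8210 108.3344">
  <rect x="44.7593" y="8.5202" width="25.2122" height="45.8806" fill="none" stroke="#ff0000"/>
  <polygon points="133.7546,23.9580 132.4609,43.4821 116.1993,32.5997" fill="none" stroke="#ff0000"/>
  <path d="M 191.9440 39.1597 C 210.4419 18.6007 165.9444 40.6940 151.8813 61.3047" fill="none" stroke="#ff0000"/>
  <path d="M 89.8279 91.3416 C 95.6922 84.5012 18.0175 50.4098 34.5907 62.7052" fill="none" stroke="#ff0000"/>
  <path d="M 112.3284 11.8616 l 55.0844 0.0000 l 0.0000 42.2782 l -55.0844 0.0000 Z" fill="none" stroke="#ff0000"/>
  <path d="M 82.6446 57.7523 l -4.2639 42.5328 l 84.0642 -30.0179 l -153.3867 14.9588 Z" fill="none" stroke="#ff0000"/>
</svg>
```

G21
G90
G0 X44.7593 Y99.8142
M4 S914
G01 X69.9715 Y99.8142 F1572
G01 X69.9715 Y53.9336
G01 X44.7593 Y53.9336
G01 X44.7593 Y99.8142
M5
G0 X133.7546 Y84.3764
M4 S914
G01 X132.4609 Y64.8523 F1572
G01 X116.1993 Y75.7347
G01 X133.7546 Y84.3764
M5
G0 X191.9440 Y69.1747
M4 S914
G01 X196.1103 Y74.9712 F1572
G01 X195.4656 Y77.2863
G01 X191.1049 Y76.6371
G01 X184.1230 Y73.5408
G01 X175.6148 Y68.5148
G01 X166.6752 Y62.0761
G01 X158.3991 Y54.7420
G01 X151.8813 Y47.0297
M5
G0 X89.8279 Y16.9928
M4 S914
G01 X88.4584 Y20.6915 F1572
G01 X81.3405 Y26.0821
G01 X70.5577 Y32.3015
G01 X58.1935 Y38.4869
G01 X46.3312 Y43.7753
G01 X37.0544 Y47.3038
G01 X32.4464 Y48.2094
G01 X34.5907 Y45.6292
M5
G0 X112.3284 Y96.4728
M4 S914
G01 X167.4128 Y96.4728 F1572
G01 X167.4128 Y54.1946
G01 X112.3284 Y54.1946
G01 X112.3284 Y96.4728
M5
G0 X82.6446 Y50.5821
M4 S914
G01 X78.3807 Y8.0493 F1572
G01 X162.4449 Y38.0672
G01 X9.0582 Y23.1084
G01 X82.6446 Y50.5821
M5
G0 X0.0000 Y0.0000

1 u = 1 mm; y_m = 108.3344 − y.

[1] `<rect>` rectangle, #ff0000→cut S914 F1572: (44.7593,99.8142) → (69.9715,99.8142) → (69.9715,53.9336) → (44.7593,53.9336) → (44.7593,99.8142) (closed)

[2] `<polygon>` regular polygon, #ff0000→cut S914 F1572: (133.7546,84.3764) → (132.4609,64.8523) → (116.1993,75.7347) → (133.7546,84.3764) (closed)

[3] `<path>` cubic bezier, #ff0000→cut S914 F1572: (191.9440,69.1747) → (196.1103,74.9712) → (195.4656,77.2863) → (191.1049,76.6371) → (184.1230,73.5408) → (175.6148,68.5148) → (166.6752,62.0761) → (158.3991,54.7420) → (151.8813,47.0297)

[4] `<path>` cubic bezier, #ff0000→cut S914 F1572: (89.8279,16.9928) → (88.4584,20.6915) → (81.3405,26.0821) → (70.5577,32.3015) → (58.1935,38.4869) → (46.3312,43.7753) → (37.0544,47.3038) → (32.4464,48.2094) → (34.5907,45.6292)

[5] `<path>` rectangle, #ff0000→cut S914 F1572: (112.3284,96.4728) → (167.4128,96.4728) → (167.4128,54.1946) → (112.3284,54.1946) → (112.3284,96.4728) (closed)

[6] `<path>` closed polygon, #ff0000→cut S914 F1572: (82.6446,50.5821) → (78.3807,8.0493) → (162.4449,38.0672) → (9.0582,23.1084) → (82.6446,50.5821) (closed)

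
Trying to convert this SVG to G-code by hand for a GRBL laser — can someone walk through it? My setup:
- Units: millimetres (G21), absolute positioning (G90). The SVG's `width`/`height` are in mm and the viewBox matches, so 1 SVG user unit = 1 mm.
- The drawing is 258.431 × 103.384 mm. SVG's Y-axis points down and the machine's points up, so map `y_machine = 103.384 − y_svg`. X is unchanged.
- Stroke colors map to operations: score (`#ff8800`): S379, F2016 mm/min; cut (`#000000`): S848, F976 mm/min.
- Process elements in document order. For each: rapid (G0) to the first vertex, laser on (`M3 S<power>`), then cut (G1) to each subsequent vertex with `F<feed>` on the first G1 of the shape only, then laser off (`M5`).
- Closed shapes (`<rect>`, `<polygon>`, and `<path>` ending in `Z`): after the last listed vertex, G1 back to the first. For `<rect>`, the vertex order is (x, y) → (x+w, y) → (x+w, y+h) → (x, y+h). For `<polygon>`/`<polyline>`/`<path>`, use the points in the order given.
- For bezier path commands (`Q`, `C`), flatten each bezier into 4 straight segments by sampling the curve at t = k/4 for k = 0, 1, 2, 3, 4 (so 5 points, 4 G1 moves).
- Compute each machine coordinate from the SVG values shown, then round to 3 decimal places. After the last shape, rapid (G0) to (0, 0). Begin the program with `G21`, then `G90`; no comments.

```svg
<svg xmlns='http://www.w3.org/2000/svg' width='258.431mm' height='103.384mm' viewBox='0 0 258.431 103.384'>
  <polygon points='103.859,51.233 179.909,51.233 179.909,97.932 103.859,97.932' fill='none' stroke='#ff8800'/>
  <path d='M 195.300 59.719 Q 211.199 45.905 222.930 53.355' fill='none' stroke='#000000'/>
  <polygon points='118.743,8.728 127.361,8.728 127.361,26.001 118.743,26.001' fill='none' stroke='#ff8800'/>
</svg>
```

G21
G90
G0 X103.859 Y52.151
M3 S379
G1 X179.909 Y52.151 F2016
G1 X179.909 Y5.452
G1 X103.859 Y5.452
G1 X103.859 Y52.151
M5
G0 X195.300 Y43.665
M3 S848
G1 X202.989 Y49.243 F976
G1 X210.157 Y52.163
G1 X216.804 Y52.425
G1 X222.930 Y50.029
M5
G0 X118.743 Y94.656
M3 S379
G1 X127.361 Y94.656 F2016
G1 X127.361 Y77.383
G1 X118.743 Y77.383
G1 X118.743 Y94.656
M5
G0 X0.000 Y0.000

viewBox `0 0 258.431 103.384` with mm width/height → 1 unit = 1 mm. Flip: y_m = 103.384 − y_svg.

**Shape 1** — `<polygon>` rectangle, stroke `#ff8800` → score (S379, F2016). Machine vertices: (103.859,52.151) → (179.909,52.151) → (179.909,5.452) → (103.859,5.452) → (103.859,52.151). Closed: final G1 returns to the first vertex.

**Shape 2** — `<path>` quadratic bezier, stroke `#000000` → cut (S848, F976). Control points (SVG): P0=(195.300,59.719), P1=(211.199,45.905), P2=(222.930,53.355); sampled at t=k/4. Machine vertices: (195.300,43.665) → (202.989,49.243) → (210.157,52.163) → (216.804,52.425) → (222.930,50.029). Open path.

**Shape 3** — `<polygon>` rectangle, stroke `#ff8800` → score (S379, F2016). Machine vertices: (118.743,94.656) → (127.361,94.656) → (127.361,77.383) → (118.743,77.383) → (118.743,94.656). Closed: final G1 returns to the first vertex.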